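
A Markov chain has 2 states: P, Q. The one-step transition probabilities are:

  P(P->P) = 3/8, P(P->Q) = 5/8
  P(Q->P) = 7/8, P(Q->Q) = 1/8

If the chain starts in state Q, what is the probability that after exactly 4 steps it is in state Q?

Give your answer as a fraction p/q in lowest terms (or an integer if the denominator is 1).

Answer: 29/64

Derivation:
Computing P^4 by repeated multiplication:
P^1 =
  P: [3/8, 5/8]
  Q: [7/8, 1/8]
P^2 =
  P: [11/16, 5/16]
  Q: [7/16, 9/16]
P^3 =
  P: [17/32, 15/32]
  Q: [21/32, 11/32]
P^4 =
  P: [39/64, 25/64]
  Q: [35/64, 29/64]

(P^4)[Q -> Q] = 29/64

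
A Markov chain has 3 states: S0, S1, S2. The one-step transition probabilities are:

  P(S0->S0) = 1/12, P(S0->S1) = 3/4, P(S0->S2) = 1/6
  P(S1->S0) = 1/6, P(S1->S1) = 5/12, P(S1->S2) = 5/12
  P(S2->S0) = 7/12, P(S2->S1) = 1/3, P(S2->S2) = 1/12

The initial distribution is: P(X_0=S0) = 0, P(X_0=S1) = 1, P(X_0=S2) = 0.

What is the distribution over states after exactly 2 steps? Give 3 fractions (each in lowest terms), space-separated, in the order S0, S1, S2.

Answer: 47/144 7/16 17/72

Derivation:
Propagating the distribution step by step (d_{t+1} = d_t * P):
d_0 = (S0=0, S1=1, S2=0)
  d_1[S0] = 0*1/12 + 1*1/6 + 0*7/12 = 1/6
  d_1[S1] = 0*3/4 + 1*5/12 + 0*1/3 = 5/12
  d_1[S2] = 0*1/6 + 1*5/12 + 0*1/12 = 5/12
d_1 = (S0=1/6, S1=5/12, S2=5/12)
  d_2[S0] = 1/6*1/12 + 5/12*1/6 + 5/12*7/12 = 47/144
  d_2[S1] = 1/6*3/4 + 5/12*5/12 + 5/12*1/3 = 7/16
  d_2[S2] = 1/6*1/6 + 5/12*5/12 + 5/12*1/12 = 17/72
d_2 = (S0=47/144, S1=7/16, S2=17/72)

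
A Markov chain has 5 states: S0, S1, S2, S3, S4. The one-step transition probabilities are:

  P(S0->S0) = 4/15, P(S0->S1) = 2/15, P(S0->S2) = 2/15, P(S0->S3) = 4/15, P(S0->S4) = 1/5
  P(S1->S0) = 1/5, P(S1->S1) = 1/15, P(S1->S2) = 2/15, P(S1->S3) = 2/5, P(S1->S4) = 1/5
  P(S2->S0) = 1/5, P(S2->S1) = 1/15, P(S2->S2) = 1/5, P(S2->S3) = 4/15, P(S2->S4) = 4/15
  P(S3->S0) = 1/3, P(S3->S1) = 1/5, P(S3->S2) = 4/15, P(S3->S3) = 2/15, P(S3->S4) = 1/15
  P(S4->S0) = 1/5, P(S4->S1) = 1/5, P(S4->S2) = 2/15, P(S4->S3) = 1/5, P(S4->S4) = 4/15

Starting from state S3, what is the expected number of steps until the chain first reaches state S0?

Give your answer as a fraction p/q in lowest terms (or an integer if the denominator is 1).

Let h_i = expected steps to first reach S0 from state i.
Boundary: h_S0 = 0.
First-step equations for the other states:
  h_S1 = 1 + 1/5*h_S0 + 1/15*h_S1 + 2/15*h_S2 + 2/5*h_S3 + 1/5*h_S4
  h_S2 = 1 + 1/5*h_S0 + 1/15*h_S1 + 1/5*h_S2 + 4/15*h_S3 + 4/15*h_S4
  h_S3 = 1 + 1/3*h_S0 + 1/5*h_S1 + 4/15*h_S2 + 2/15*h_S3 + 1/15*h_S4
  h_S4 = 1 + 1/5*h_S0 + 1/5*h_S1 + 2/15*h_S2 + 1/5*h_S3 + 4/15*h_S4

Substituting h_S0 = 0 and rearranging gives the linear system (I - Q) h = 1:
  [14/15, -2/15, -2/5, -1/5] . (h_S1, h_S2, h_S3, h_S4) = 1
  [-1/15, 4/5, -4/15, -4/15] . (h_S1, h_S2, h_S3, h_S4) = 1
  [-1/5, -4/15, 13/15, -1/15] . (h_S1, h_S2, h_S3, h_S4) = 1
  [-1/5, -2/15, -1/5, 11/15] . (h_S1, h_S2, h_S3, h_S4) = 1

Solving yields:
  h_S1 = 27765/6541
  h_S2 = 28230/6541
  h_S3 = 24825/6541
  h_S4 = 28395/6541

Starting state is S3, so the expected hitting time is h_S3 = 24825/6541.

Answer: 24825/6541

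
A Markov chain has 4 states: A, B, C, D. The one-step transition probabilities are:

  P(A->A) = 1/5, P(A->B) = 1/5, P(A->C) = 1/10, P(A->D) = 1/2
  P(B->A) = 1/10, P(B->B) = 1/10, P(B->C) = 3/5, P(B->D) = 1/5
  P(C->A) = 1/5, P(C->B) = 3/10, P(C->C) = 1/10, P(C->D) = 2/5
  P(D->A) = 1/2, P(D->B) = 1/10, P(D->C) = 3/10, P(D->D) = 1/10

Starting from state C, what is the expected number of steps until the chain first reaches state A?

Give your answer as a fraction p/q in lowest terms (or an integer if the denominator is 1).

Let h_i = expected steps to first reach A from state i.
Boundary: h_A = 0.
First-step equations for the other states:
  h_B = 1 + 1/10*h_A + 1/10*h_B + 3/5*h_C + 1/5*h_D
  h_C = 1 + 1/5*h_A + 3/10*h_B + 1/10*h_C + 2/5*h_D
  h_D = 1 + 1/2*h_A + 1/10*h_B + 3/10*h_C + 1/10*h_D

Substituting h_A = 0 and rearranging gives the linear system (I - Q) h = 1:
  [9/10, -3/5, -1/5] . (h_B, h_C, h_D) = 1
  [-3/10, 9/10, -2/5] . (h_B, h_C, h_D) = 1
  [-1/10, -3/10, 9/10] . (h_B, h_C, h_D) = 1

Solving yields:
  h_B = 30/7
  h_C = 80/21
  h_D = 20/7

Starting state is C, so the expected hitting time is h_C = 80/21.

Answer: 80/21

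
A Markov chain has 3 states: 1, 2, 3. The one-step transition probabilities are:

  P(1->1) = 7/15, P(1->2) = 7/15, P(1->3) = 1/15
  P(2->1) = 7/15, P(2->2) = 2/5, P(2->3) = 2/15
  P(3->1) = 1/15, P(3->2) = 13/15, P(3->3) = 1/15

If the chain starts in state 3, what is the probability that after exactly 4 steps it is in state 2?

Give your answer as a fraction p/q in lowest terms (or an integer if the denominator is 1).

Computing P^4 by repeated multiplication:
P^1 =
  1: [7/15, 7/15, 1/15]
  2: [7/15, 2/5, 2/15]
  3: [1/15, 13/15, 1/15]
P^2 =
  1: [11/25, 104/225, 22/225]
  2: [31/75, 37/75, 7/75]
  3: [11/25, 98/225, 28/225]
P^3 =
  1: [481/1125, 1603/3375, 329/3375]
  2: [161/375, 106/225, 112/1125]
  3: [469/1125, 329/675, 323/3375]
P^4 =
  1: [7217/16875, 23996/50625, 4978/50625]
  2: [2401/5625, 8017/16875, 331/3375]
  3: [7229/16875, 23918/50625, 1004/10125]

(P^4)[3 -> 2] = 23918/50625

Answer: 23918/50625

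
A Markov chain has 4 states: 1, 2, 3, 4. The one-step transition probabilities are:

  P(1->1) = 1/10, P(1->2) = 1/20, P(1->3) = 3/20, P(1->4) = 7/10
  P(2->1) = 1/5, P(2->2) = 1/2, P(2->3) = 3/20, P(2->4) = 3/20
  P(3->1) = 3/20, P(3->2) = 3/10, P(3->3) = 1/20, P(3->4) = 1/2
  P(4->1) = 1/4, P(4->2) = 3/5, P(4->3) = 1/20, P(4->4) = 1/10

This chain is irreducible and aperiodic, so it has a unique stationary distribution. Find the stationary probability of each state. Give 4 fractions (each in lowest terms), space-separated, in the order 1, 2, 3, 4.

The stationary distribution satisfies pi = pi * P, i.e.:
  pi_1 = 1/10*pi_1 + 1/5*pi_2 + 3/20*pi_3 + 1/4*pi_4
  pi_2 = 1/20*pi_1 + 1/2*pi_2 + 3/10*pi_3 + 3/5*pi_4
  pi_3 = 3/20*pi_1 + 3/20*pi_2 + 1/20*pi_3 + 1/20*pi_4
  pi_4 = 7/10*pi_1 + 3/20*pi_2 + 1/2*pi_3 + 1/10*pi_4
with normalization: pi_1 + pi_2 + pi_3 + pi_4 = 1.

Using the first 3 balance equations plus normalization, the linear system A*pi = b is:
  [-9/10, 1/5, 3/20, 1/4] . pi = 0
  [1/20, -1/2, 3/10, 3/5] . pi = 0
  [3/20, 3/20, -19/20, 1/20] . pi = 0
  [1, 1, 1, 1] . pi = 1

Solving yields:
  pi_1 = 967/5104
  pi_2 = 37/88
  pi_3 = 103/928
  pi_4 = 259/928

Verification (pi * P):
  967/5104*1/10 + 37/88*1/5 + 103/928*3/20 + 259/928*1/4 = 967/5104 = pi_1  (ok)
  967/5104*1/20 + 37/88*1/2 + 103/928*3/10 + 259/928*3/5 = 37/88 = pi_2  (ok)
  967/5104*3/20 + 37/88*3/20 + 103/928*1/20 + 259/928*1/20 = 103/928 = pi_3  (ok)
  967/5104*7/10 + 37/88*3/20 + 103/928*1/2 + 259/928*1/10 = 259/928 = pi_4  (ok)

Answer: 967/5104 37/88 103/928 259/928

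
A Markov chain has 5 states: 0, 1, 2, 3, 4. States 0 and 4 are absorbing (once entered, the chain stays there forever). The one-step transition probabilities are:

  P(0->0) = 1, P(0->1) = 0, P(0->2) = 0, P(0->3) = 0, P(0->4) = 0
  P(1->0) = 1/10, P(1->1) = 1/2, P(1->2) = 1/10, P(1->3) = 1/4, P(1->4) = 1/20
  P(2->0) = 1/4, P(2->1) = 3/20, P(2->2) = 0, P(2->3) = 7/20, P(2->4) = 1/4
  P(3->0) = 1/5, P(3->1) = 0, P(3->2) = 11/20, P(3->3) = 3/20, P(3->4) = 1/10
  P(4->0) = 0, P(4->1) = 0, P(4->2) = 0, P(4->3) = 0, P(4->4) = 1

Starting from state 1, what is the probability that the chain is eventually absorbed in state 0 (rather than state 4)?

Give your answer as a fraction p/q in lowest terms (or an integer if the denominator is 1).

Answer: 1427/2363

Derivation:
Let a_i = P(absorbed in 0 | start in state i).
Boundary conditions: a_0 = 1, a_4 = 0.
For each transient state i, a_i = sum_j P(i->j) * a_j:
  a_1 = 1/10*a_0 + 1/2*a_1 + 1/10*a_2 + 1/4*a_3 + 1/20*a_4
  a_2 = 1/4*a_0 + 3/20*a_1 + 0*a_2 + 7/20*a_3 + 1/4*a_4
  a_3 = 1/5*a_0 + 0*a_1 + 11/20*a_2 + 3/20*a_3 + 1/10*a_4

Substituting a_0 = 1 and a_4 = 0, rearrange to (I - Q) a = r where r[i] = P(i -> 0):
  [1/2, -1/10, -1/4] . (a_1, a_2, a_3) = 1/10
  [-3/20, 1, -7/20] . (a_1, a_2, a_3) = 1/4
  [0, -11/20, 17/20] . (a_1, a_2, a_3) = 1/5

Solving yields:
  a_1 = 1427/2363
  a_2 = 76/139
  a_3 = 1392/2363

Starting state is 1, so the absorption probability is a_1 = 1427/2363.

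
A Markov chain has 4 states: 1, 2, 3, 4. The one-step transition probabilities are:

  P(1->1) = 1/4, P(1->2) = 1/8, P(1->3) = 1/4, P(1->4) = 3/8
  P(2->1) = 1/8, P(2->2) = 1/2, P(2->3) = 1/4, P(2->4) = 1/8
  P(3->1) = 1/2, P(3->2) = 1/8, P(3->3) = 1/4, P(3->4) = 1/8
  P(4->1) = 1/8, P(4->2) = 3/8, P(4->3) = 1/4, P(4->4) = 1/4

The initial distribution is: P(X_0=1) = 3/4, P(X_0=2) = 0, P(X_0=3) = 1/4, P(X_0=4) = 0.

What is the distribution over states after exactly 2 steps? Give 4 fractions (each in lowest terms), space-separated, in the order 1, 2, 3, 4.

Propagating the distribution step by step (d_{t+1} = d_t * P):
d_0 = (1=3/4, 2=0, 3=1/4, 4=0)
  d_1[1] = 3/4*1/4 + 0*1/8 + 1/4*1/2 + 0*1/8 = 5/16
  d_1[2] = 3/4*1/8 + 0*1/2 + 1/4*1/8 + 0*3/8 = 1/8
  d_1[3] = 3/4*1/4 + 0*1/4 + 1/4*1/4 + 0*1/4 = 1/4
  d_1[4] = 3/4*3/8 + 0*1/8 + 1/4*1/8 + 0*1/4 = 5/16
d_1 = (1=5/16, 2=1/8, 3=1/4, 4=5/16)
  d_2[1] = 5/16*1/4 + 1/8*1/8 + 1/4*1/2 + 5/16*1/8 = 33/128
  d_2[2] = 5/16*1/8 + 1/8*1/2 + 1/4*1/8 + 5/16*3/8 = 1/4
  d_2[3] = 5/16*1/4 + 1/8*1/4 + 1/4*1/4 + 5/16*1/4 = 1/4
  d_2[4] = 5/16*3/8 + 1/8*1/8 + 1/4*1/8 + 5/16*1/4 = 31/128
d_2 = (1=33/128, 2=1/4, 3=1/4, 4=31/128)

Answer: 33/128 1/4 1/4 31/128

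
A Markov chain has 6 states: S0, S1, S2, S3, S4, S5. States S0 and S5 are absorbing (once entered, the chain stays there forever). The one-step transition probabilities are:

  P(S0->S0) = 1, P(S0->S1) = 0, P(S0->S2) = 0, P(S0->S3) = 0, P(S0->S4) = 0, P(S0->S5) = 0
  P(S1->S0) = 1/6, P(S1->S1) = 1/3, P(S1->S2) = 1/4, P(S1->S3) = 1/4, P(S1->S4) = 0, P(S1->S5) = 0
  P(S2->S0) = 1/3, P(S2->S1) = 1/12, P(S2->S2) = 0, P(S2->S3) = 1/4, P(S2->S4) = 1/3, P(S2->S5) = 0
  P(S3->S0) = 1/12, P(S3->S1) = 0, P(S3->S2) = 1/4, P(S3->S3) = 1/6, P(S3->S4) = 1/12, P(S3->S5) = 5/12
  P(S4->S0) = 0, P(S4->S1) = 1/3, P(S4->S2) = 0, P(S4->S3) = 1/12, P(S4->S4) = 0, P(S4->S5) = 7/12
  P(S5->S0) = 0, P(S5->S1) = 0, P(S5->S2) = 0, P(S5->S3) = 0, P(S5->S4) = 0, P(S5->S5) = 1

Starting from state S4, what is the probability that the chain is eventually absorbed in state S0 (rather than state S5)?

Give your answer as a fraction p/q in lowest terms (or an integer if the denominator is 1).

Let a_i = P(absorbed in S0 | start in state i).
Boundary conditions: a_S0 = 1, a_S5 = 0.
For each transient state i, a_i = sum_j P(i->j) * a_j:
  a_S1 = 1/6*a_S0 + 1/3*a_S1 + 1/4*a_S2 + 1/4*a_S3 + 0*a_S4 + 0*a_S5
  a_S2 = 1/3*a_S0 + 1/12*a_S1 + 0*a_S2 + 1/4*a_S3 + 1/3*a_S4 + 0*a_S5
  a_S3 = 1/12*a_S0 + 0*a_S1 + 1/4*a_S2 + 1/6*a_S3 + 1/12*a_S4 + 5/12*a_S5
  a_S4 = 0*a_S0 + 1/3*a_S1 + 0*a_S2 + 1/12*a_S3 + 0*a_S4 + 7/12*a_S5

Substituting a_S0 = 1 and a_S5 = 0, rearrange to (I - Q) a = r where r[i] = P(i -> S0):
  [2/3, -1/4, -1/4, 0] . (a_S1, a_S2, a_S3, a_S4) = 1/6
  [-1/12, 1, -1/4, -1/3] . (a_S1, a_S2, a_S3, a_S4) = 1/3
  [0, -1/4, 5/6, -1/12] . (a_S1, a_S2, a_S3, a_S4) = 1/12
  [-1/3, 0, -1/12, 1] . (a_S1, a_S2, a_S3, a_S4) = 0

Solving yields:
  a_S1 = 1676/3065
  a_S2 = 1582/3065
  a_S3 = 844/3065
  a_S4 = 629/3065

Starting state is S4, so the absorption probability is a_S4 = 629/3065.

Answer: 629/3065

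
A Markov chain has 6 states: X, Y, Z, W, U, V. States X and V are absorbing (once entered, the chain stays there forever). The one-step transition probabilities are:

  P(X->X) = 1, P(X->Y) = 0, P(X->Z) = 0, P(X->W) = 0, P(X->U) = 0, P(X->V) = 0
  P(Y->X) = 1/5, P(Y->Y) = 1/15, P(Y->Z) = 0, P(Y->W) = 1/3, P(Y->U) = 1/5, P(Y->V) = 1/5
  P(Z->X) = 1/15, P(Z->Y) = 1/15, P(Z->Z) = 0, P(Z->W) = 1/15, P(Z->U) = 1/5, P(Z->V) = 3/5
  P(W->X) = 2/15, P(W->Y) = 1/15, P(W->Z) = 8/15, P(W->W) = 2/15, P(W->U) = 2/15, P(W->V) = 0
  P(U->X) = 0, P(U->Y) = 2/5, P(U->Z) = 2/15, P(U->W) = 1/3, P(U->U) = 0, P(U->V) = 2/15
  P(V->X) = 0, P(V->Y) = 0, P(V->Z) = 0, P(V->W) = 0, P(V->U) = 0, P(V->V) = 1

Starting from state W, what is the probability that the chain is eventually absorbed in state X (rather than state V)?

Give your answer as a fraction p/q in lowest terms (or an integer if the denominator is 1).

Answer: 9179/27212

Derivation:
Let a_i = P(absorbed in X | start in state i).
Boundary conditions: a_X = 1, a_V = 0.
For each transient state i, a_i = sum_j P(i->j) * a_j:
  a_Y = 1/5*a_X + 1/15*a_Y + 0*a_Z + 1/3*a_W + 1/5*a_U + 1/5*a_V
  a_Z = 1/15*a_X + 1/15*a_Y + 0*a_Z + 1/15*a_W + 1/5*a_U + 3/5*a_V
  a_W = 2/15*a_X + 1/15*a_Y + 8/15*a_Z + 2/15*a_W + 2/15*a_U + 0*a_V
  a_U = 0*a_X + 2/5*a_Y + 2/15*a_Z + 1/3*a_W + 0*a_U + 2/15*a_V

Substituting a_X = 1 and a_V = 0, rearrange to (I - Q) a = r where r[i] = P(i -> X):
  [14/15, 0, -1/3, -1/5] . (a_Y, a_Z, a_W, a_U) = 1/5
  [-1/15, 1, -1/15, -1/5] . (a_Y, a_Z, a_W, a_U) = 1/15
  [-1/15, -8/15, 13/15, -2/15] . (a_Y, a_Z, a_W, a_U) = 2/15
  [-2/5, -2/15, -1/3, 1] . (a_Y, a_Z, a_W, a_U) = 0

Solving yields:
  a_Y = 10829/27212
  a_Z = 4753/27212
  a_W = 9179/27212
  a_U = 8025/27212

Starting state is W, so the absorption probability is a_W = 9179/27212.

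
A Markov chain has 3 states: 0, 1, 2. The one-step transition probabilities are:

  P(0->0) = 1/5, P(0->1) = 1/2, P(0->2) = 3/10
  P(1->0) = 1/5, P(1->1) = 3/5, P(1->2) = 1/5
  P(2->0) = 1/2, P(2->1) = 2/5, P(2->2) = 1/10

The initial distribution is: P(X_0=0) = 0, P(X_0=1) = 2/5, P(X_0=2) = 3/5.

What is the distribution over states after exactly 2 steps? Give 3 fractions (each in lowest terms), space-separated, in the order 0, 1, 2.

Propagating the distribution step by step (d_{t+1} = d_t * P):
d_0 = (0=0, 1=2/5, 2=3/5)
  d_1[0] = 0*1/5 + 2/5*1/5 + 3/5*1/2 = 19/50
  d_1[1] = 0*1/2 + 2/5*3/5 + 3/5*2/5 = 12/25
  d_1[2] = 0*3/10 + 2/5*1/5 + 3/5*1/10 = 7/50
d_1 = (0=19/50, 1=12/25, 2=7/50)
  d_2[0] = 19/50*1/5 + 12/25*1/5 + 7/50*1/2 = 121/500
  d_2[1] = 19/50*1/2 + 12/25*3/5 + 7/50*2/5 = 267/500
  d_2[2] = 19/50*3/10 + 12/25*1/5 + 7/50*1/10 = 28/125
d_2 = (0=121/500, 1=267/500, 2=28/125)

Answer: 121/500 267/500 28/125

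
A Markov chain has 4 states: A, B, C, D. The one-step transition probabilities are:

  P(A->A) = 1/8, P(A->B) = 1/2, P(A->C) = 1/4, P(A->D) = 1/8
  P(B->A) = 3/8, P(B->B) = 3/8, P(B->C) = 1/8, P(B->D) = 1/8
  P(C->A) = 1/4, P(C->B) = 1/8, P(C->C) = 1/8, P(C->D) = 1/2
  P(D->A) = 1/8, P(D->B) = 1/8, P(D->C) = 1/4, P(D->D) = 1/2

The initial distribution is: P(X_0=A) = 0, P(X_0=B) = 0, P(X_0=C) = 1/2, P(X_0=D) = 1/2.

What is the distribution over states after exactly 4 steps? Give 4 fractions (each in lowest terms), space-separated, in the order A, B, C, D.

Propagating the distribution step by step (d_{t+1} = d_t * P):
d_0 = (A=0, B=0, C=1/2, D=1/2)
  d_1[A] = 0*1/8 + 0*3/8 + 1/2*1/4 + 1/2*1/8 = 3/16
  d_1[B] = 0*1/2 + 0*3/8 + 1/2*1/8 + 1/2*1/8 = 1/8
  d_1[C] = 0*1/4 + 0*1/8 + 1/2*1/8 + 1/2*1/4 = 3/16
  d_1[D] = 0*1/8 + 0*1/8 + 1/2*1/2 + 1/2*1/2 = 1/2
d_1 = (A=3/16, B=1/8, C=3/16, D=1/2)
  d_2[A] = 3/16*1/8 + 1/8*3/8 + 3/16*1/4 + 1/2*1/8 = 23/128
  d_2[B] = 3/16*1/2 + 1/8*3/8 + 3/16*1/8 + 1/2*1/8 = 29/128
  d_2[C] = 3/16*1/4 + 1/8*1/8 + 3/16*1/8 + 1/2*1/4 = 27/128
  d_2[D] = 3/16*1/8 + 1/8*1/8 + 3/16*1/2 + 1/2*1/2 = 49/128
d_2 = (A=23/128, B=29/128, C=27/128, D=49/128)
  d_3[A] = 23/128*1/8 + 29/128*3/8 + 27/128*1/4 + 49/128*1/8 = 213/1024
  d_3[B] = 23/128*1/2 + 29/128*3/8 + 27/128*1/8 + 49/128*1/8 = 255/1024
  d_3[C] = 23/128*1/4 + 29/128*1/8 + 27/128*1/8 + 49/128*1/4 = 25/128
  d_3[D] = 23/128*1/8 + 29/128*1/8 + 27/128*1/2 + 49/128*1/2 = 89/256
d_3 = (A=213/1024, B=255/1024, C=25/128, D=89/256)
  d_4[A] = 213/1024*1/8 + 255/1024*3/8 + 25/128*1/4 + 89/256*1/8 = 867/4096
  d_4[B] = 213/1024*1/2 + 255/1024*3/8 + 25/128*1/8 + 89/256*1/8 = 2173/8192
  d_4[C] = 213/1024*1/4 + 255/1024*1/8 + 25/128*1/8 + 89/256*1/4 = 1593/8192
  d_4[D] = 213/1024*1/8 + 255/1024*1/8 + 25/128*1/2 + 89/256*1/2 = 673/2048
d_4 = (A=867/4096, B=2173/8192, C=1593/8192, D=673/2048)

Answer: 867/4096 2173/8192 1593/8192 673/2048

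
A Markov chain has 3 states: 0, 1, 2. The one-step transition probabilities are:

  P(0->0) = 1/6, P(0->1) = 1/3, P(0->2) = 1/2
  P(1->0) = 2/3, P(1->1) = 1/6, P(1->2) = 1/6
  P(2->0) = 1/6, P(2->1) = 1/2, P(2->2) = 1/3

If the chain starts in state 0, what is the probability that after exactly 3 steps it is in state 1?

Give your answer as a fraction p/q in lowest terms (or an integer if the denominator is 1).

Computing P^3 by repeated multiplication:
P^1 =
  0: [1/6, 1/3, 1/2]
  1: [2/3, 1/6, 1/6]
  2: [1/6, 1/2, 1/3]
P^2 =
  0: [1/3, 13/36, 11/36]
  1: [1/4, 1/3, 5/12]
  2: [5/12, 11/36, 5/18]
P^3 =
  0: [25/72, 35/108, 71/216]
  1: [1/3, 25/72, 23/72]
  2: [23/72, 71/216, 19/54]

(P^3)[0 -> 1] = 35/108

Answer: 35/108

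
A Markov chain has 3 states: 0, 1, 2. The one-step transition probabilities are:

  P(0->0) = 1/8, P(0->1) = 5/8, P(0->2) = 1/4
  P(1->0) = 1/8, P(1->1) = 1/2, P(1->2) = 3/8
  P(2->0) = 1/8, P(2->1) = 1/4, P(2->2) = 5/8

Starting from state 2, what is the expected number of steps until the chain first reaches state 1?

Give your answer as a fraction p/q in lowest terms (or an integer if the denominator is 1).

Answer: 64/19

Derivation:
Let h_i = expected steps to first reach 1 from state i.
Boundary: h_1 = 0.
First-step equations for the other states:
  h_0 = 1 + 1/8*h_0 + 5/8*h_1 + 1/4*h_2
  h_2 = 1 + 1/8*h_0 + 1/4*h_1 + 5/8*h_2

Substituting h_1 = 0 and rearranging gives the linear system (I - Q) h = 1:
  [7/8, -1/4] . (h_0, h_2) = 1
  [-1/8, 3/8] . (h_0, h_2) = 1

Solving yields:
  h_0 = 40/19
  h_2 = 64/19

Starting state is 2, so the expected hitting time is h_2 = 64/19.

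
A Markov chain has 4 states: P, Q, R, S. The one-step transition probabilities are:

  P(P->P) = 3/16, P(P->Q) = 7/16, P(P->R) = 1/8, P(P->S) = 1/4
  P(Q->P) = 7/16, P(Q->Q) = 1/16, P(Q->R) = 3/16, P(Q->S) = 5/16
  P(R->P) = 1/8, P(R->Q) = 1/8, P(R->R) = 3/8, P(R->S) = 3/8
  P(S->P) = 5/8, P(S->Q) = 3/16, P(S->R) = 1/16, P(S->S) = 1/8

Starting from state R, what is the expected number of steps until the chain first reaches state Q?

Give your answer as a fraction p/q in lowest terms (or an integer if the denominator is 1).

Let h_i = expected steps to first reach Q from state i.
Boundary: h_Q = 0.
First-step equations for the other states:
  h_P = 1 + 3/16*h_P + 7/16*h_Q + 1/8*h_R + 1/4*h_S
  h_R = 1 + 1/8*h_P + 1/8*h_Q + 3/8*h_R + 3/8*h_S
  h_S = 1 + 5/8*h_P + 3/16*h_Q + 1/16*h_R + 1/8*h_S

Substituting h_Q = 0 and rearranging gives the linear system (I - Q) h = 1:
  [13/16, -1/8, -1/4] . (h_P, h_R, h_S) = 1
  [-1/8, 5/8, -3/8] . (h_P, h_R, h_S) = 1
  [-5/8, -1/16, 7/8] . (h_P, h_R, h_S) = 1

Solving yields:
  h_P = 1744/579
  h_R = 2528/579
  h_S = 696/193

Starting state is R, so the expected hitting time is h_R = 2528/579.

Answer: 2528/579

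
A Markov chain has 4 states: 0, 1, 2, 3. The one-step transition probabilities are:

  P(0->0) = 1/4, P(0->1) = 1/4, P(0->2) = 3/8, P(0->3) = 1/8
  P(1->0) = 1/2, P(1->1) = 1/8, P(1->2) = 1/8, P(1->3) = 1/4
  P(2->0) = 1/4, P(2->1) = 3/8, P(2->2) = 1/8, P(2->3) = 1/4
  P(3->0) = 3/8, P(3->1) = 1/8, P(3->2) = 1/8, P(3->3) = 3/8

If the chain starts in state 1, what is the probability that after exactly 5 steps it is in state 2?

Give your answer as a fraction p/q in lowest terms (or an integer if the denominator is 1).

Computing P^5 by repeated multiplication:
P^1 =
  0: [1/4, 1/4, 3/8, 1/8]
  1: [1/2, 1/8, 1/8, 1/4]
  2: [1/4, 3/8, 1/8, 1/4]
  3: [3/8, 1/8, 1/8, 3/8]
P^2 =
  0: [21/64, 1/4, 3/16, 15/64]
  1: [5/16, 7/32, 1/4, 7/32]
  2: [3/8, 3/16, 3/16, 1/4]
  3: [21/64, 13/64, 7/32, 1/4]
P^3 =
  0: [175/512, 109/512, 53/256, 61/256]
  1: [85/256, 29/128, 13/64, 61/256]
  2: [21/64, 7/32, 7/32, 15/64]
  3: [85/256, 113/512, 53/256, 123/512]
P^4 =
  0: [341/1024, 899/4096, 431/2048, 971/4096]
  1: [689/2048, 445/2048, 213/1024, 61/256]
  2: [171/512, 113/512, 53/256, 61/256]
  3: [1373/4096, 447/2048, 213/1024, 977/4096]
P^5 =
  0: [10961/32768, 449/2048, 853/4096, 7799/32768]
  1: [2737/8192, 3589/16384, 1713/8192, 3895/16384]
  2: [343/1024, 895/4096, 427/2048, 975/4096]
  3: [10957/32768, 7173/32768, 3421/16384, 1949/8192]

(P^5)[1 -> 2] = 1713/8192

Answer: 1713/8192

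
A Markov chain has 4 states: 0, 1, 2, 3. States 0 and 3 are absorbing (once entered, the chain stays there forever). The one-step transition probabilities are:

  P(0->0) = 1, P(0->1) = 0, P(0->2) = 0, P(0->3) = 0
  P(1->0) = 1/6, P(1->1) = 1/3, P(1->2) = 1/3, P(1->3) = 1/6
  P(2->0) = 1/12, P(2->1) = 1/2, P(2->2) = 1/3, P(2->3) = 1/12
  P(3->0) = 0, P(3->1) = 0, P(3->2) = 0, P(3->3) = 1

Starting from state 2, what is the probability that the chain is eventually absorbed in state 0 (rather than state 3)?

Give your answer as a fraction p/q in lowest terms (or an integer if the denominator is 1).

Answer: 1/2

Derivation:
Let a_i = P(absorbed in 0 | start in state i).
Boundary conditions: a_0 = 1, a_3 = 0.
For each transient state i, a_i = sum_j P(i->j) * a_j:
  a_1 = 1/6*a_0 + 1/3*a_1 + 1/3*a_2 + 1/6*a_3
  a_2 = 1/12*a_0 + 1/2*a_1 + 1/3*a_2 + 1/12*a_3

Substituting a_0 = 1 and a_3 = 0, rearrange to (I - Q) a = r where r[i] = P(i -> 0):
  [2/3, -1/3] . (a_1, a_2) = 1/6
  [-1/2, 2/3] . (a_1, a_2) = 1/12

Solving yields:
  a_1 = 1/2
  a_2 = 1/2

Starting state is 2, so the absorption probability is a_2 = 1/2.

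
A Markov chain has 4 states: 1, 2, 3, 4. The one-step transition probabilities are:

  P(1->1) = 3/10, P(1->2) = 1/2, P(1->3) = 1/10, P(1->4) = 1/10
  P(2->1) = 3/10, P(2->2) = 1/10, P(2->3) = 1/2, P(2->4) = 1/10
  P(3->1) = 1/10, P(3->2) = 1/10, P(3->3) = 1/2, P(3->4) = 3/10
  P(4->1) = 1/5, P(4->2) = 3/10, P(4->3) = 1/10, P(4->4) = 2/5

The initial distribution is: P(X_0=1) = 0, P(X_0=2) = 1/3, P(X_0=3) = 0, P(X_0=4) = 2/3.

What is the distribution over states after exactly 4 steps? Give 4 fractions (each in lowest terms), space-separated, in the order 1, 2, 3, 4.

Propagating the distribution step by step (d_{t+1} = d_t * P):
d_0 = (1=0, 2=1/3, 3=0, 4=2/3)
  d_1[1] = 0*3/10 + 1/3*3/10 + 0*1/10 + 2/3*1/5 = 7/30
  d_1[2] = 0*1/2 + 1/3*1/10 + 0*1/10 + 2/3*3/10 = 7/30
  d_1[3] = 0*1/10 + 1/3*1/2 + 0*1/2 + 2/3*1/10 = 7/30
  d_1[4] = 0*1/10 + 1/3*1/10 + 0*3/10 + 2/3*2/5 = 3/10
d_1 = (1=7/30, 2=7/30, 3=7/30, 4=3/10)
  d_2[1] = 7/30*3/10 + 7/30*3/10 + 7/30*1/10 + 3/10*1/5 = 67/300
  d_2[2] = 7/30*1/2 + 7/30*1/10 + 7/30*1/10 + 3/10*3/10 = 19/75
  d_2[3] = 7/30*1/10 + 7/30*1/2 + 7/30*1/2 + 3/10*1/10 = 43/150
  d_2[4] = 7/30*1/10 + 7/30*1/10 + 7/30*3/10 + 3/10*2/5 = 71/300
d_2 = (1=67/300, 2=19/75, 3=43/150, 4=71/300)
  d_3[1] = 67/300*3/10 + 19/75*3/10 + 43/150*1/10 + 71/300*1/5 = 219/1000
  d_3[2] = 67/300*1/2 + 19/75*1/10 + 43/150*1/10 + 71/300*3/10 = 71/300
  d_3[3] = 67/300*1/10 + 19/75*1/2 + 43/150*1/2 + 71/300*1/10 = 79/250
  d_3[4] = 67/300*1/10 + 19/75*1/10 + 43/150*3/10 + 71/300*2/5 = 137/600
d_3 = (1=219/1000, 2=71/300, 3=79/250, 4=137/600)
  d_4[1] = 219/1000*3/10 + 71/300*3/10 + 79/250*1/10 + 137/600*1/5 = 6419/30000
  d_4[2] = 219/1000*1/2 + 71/300*1/10 + 79/250*1/10 + 137/600*3/10 = 3499/15000
  d_4[3] = 219/1000*1/10 + 71/300*1/2 + 79/250*1/2 + 137/600*1/10 = 602/1875
  d_4[4] = 219/1000*1/10 + 71/300*1/10 + 79/250*3/10 + 137/600*2/5 = 2317/10000
d_4 = (1=6419/30000, 2=3499/15000, 3=602/1875, 4=2317/10000)

Answer: 6419/30000 3499/15000 602/1875 2317/10000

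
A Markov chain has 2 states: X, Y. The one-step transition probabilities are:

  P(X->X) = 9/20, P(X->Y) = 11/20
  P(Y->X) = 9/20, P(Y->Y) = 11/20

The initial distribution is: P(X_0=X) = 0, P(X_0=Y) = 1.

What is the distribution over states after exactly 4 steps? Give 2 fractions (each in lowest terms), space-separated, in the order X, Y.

Propagating the distribution step by step (d_{t+1} = d_t * P):
d_0 = (X=0, Y=1)
  d_1[X] = 0*9/20 + 1*9/20 = 9/20
  d_1[Y] = 0*11/20 + 1*11/20 = 11/20
d_1 = (X=9/20, Y=11/20)
  d_2[X] = 9/20*9/20 + 11/20*9/20 = 9/20
  d_2[Y] = 9/20*11/20 + 11/20*11/20 = 11/20
d_2 = (X=9/20, Y=11/20)
  d_3[X] = 9/20*9/20 + 11/20*9/20 = 9/20
  d_3[Y] = 9/20*11/20 + 11/20*11/20 = 11/20
d_3 = (X=9/20, Y=11/20)
  d_4[X] = 9/20*9/20 + 11/20*9/20 = 9/20
  d_4[Y] = 9/20*11/20 + 11/20*11/20 = 11/20
d_4 = (X=9/20, Y=11/20)

Answer: 9/20 11/20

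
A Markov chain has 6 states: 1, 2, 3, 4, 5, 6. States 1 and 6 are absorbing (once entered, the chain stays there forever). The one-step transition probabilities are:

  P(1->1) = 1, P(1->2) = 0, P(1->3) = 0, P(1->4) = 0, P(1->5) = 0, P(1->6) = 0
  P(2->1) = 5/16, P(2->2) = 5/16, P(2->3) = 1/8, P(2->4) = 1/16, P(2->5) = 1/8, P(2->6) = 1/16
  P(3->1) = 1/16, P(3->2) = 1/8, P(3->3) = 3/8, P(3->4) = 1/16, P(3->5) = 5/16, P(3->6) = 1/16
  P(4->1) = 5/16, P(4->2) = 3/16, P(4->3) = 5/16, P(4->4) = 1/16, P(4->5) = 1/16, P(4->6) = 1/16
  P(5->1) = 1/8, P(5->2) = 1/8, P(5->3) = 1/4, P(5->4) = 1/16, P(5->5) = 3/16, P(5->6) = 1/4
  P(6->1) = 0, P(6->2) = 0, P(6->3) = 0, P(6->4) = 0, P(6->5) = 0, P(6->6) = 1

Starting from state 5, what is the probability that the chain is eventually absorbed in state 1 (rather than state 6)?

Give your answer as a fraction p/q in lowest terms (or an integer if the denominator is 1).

Let a_i = P(absorbed in 1 | start in state i).
Boundary conditions: a_1 = 1, a_6 = 0.
For each transient state i, a_i = sum_j P(i->j) * a_j:
  a_2 = 5/16*a_1 + 5/16*a_2 + 1/8*a_3 + 1/16*a_4 + 1/8*a_5 + 1/16*a_6
  a_3 = 1/16*a_1 + 1/8*a_2 + 3/8*a_3 + 1/16*a_4 + 5/16*a_5 + 1/16*a_6
  a_4 = 5/16*a_1 + 3/16*a_2 + 5/16*a_3 + 1/16*a_4 + 1/16*a_5 + 1/16*a_6
  a_5 = 1/8*a_1 + 1/8*a_2 + 1/4*a_3 + 1/16*a_4 + 3/16*a_5 + 1/4*a_6

Substituting a_1 = 1 and a_6 = 0, rearrange to (I - Q) a = r where r[i] = P(i -> 1):
  [11/16, -1/8, -1/16, -1/8] . (a_2, a_3, a_4, a_5) = 5/16
  [-1/8, 5/8, -1/16, -5/16] . (a_2, a_3, a_4, a_5) = 1/16
  [-3/16, -5/16, 15/16, -1/16] . (a_2, a_3, a_4, a_5) = 5/16
  [-1/8, -1/4, -1/16, 13/16] . (a_2, a_3, a_4, a_5) = 1/8

Solving yields:
  a_2 = 10141/14356
  a_3 = 7945/14356
  a_4 = 9927/14356
  a_5 = 6977/14356

Starting state is 5, so the absorption probability is a_5 = 6977/14356.

Answer: 6977/14356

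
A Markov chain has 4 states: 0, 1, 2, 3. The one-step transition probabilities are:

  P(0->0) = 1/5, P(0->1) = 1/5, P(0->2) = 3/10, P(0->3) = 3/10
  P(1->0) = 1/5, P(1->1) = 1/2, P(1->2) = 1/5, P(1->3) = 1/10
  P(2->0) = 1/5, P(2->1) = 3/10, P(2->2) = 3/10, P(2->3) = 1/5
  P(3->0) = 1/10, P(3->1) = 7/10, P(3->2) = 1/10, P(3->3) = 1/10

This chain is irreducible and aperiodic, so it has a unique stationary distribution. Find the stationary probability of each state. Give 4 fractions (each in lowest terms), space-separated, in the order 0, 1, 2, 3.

Answer: 171/929 401/929 209/929 148/929

Derivation:
The stationary distribution satisfies pi = pi * P, i.e.:
  pi_0 = 1/5*pi_0 + 1/5*pi_1 + 1/5*pi_2 + 1/10*pi_3
  pi_1 = 1/5*pi_0 + 1/2*pi_1 + 3/10*pi_2 + 7/10*pi_3
  pi_2 = 3/10*pi_0 + 1/5*pi_1 + 3/10*pi_2 + 1/10*pi_3
  pi_3 = 3/10*pi_0 + 1/10*pi_1 + 1/5*pi_2 + 1/10*pi_3
with normalization: pi_0 + pi_1 + pi_2 + pi_3 = 1.

Using the first 3 balance equations plus normalization, the linear system A*pi = b is:
  [-4/5, 1/5, 1/5, 1/10] . pi = 0
  [1/5, -1/2, 3/10, 7/10] . pi = 0
  [3/10, 1/5, -7/10, 1/10] . pi = 0
  [1, 1, 1, 1] . pi = 1

Solving yields:
  pi_0 = 171/929
  pi_1 = 401/929
  pi_2 = 209/929
  pi_3 = 148/929

Verification (pi * P):
  171/929*1/5 + 401/929*1/5 + 209/929*1/5 + 148/929*1/10 = 171/929 = pi_0  (ok)
  171/929*1/5 + 401/929*1/2 + 209/929*3/10 + 148/929*7/10 = 401/929 = pi_1  (ok)
  171/929*3/10 + 401/929*1/5 + 209/929*3/10 + 148/929*1/10 = 209/929 = pi_2  (ok)
  171/929*3/10 + 401/929*1/10 + 209/929*1/5 + 148/929*1/10 = 148/929 = pi_3  (ok)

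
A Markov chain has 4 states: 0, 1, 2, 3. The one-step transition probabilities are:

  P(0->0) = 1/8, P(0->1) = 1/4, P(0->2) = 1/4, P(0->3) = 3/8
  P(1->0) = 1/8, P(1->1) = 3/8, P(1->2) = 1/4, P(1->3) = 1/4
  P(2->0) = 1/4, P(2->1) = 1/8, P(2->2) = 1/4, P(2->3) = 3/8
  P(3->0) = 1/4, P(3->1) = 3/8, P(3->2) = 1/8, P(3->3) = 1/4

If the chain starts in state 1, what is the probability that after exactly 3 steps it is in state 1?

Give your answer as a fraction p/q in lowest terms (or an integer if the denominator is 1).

Computing P^3 by repeated multiplication:
P^1 =
  0: [1/8, 1/4, 1/4, 3/8]
  1: [1/8, 3/8, 1/4, 1/4]
  2: [1/4, 1/8, 1/4, 3/8]
  3: [1/4, 3/8, 1/8, 1/4]
P^2 =
  0: [13/64, 19/64, 13/64, 19/64]
  1: [3/16, 19/64, 7/32, 19/64]
  2: [13/64, 9/32, 13/64, 5/16]
  3: [11/64, 5/16, 7/32, 19/64]
P^3 =
  0: [3/16, 153/512, 109/512, 77/256]
  1: [97/512, 19/64, 109/512, 77/256]
  2: [97/512, 153/512, 27/128, 77/256]
  3: [97/512, 153/512, 109/512, 153/512]

(P^3)[1 -> 1] = 19/64

Answer: 19/64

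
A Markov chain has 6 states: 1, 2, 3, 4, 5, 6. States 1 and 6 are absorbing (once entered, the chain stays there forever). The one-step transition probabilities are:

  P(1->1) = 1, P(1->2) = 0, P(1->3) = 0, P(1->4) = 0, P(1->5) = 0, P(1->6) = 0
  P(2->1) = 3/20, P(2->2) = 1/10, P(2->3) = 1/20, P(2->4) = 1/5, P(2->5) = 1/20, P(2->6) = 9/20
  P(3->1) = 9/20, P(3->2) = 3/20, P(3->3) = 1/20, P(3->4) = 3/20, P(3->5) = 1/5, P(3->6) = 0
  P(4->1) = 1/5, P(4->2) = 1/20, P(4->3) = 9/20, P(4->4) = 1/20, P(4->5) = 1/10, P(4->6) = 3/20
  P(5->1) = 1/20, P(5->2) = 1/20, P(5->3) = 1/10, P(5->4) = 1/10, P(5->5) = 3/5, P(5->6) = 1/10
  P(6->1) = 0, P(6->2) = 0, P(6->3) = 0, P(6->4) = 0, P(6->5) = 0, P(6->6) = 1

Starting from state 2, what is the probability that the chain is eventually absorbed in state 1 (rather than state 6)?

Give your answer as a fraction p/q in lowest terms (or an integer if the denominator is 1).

Let a_i = P(absorbed in 1 | start in state i).
Boundary conditions: a_1 = 1, a_6 = 0.
For each transient state i, a_i = sum_j P(i->j) * a_j:
  a_2 = 3/20*a_1 + 1/10*a_2 + 1/20*a_3 + 1/5*a_4 + 1/20*a_5 + 9/20*a_6
  a_3 = 9/20*a_1 + 3/20*a_2 + 1/20*a_3 + 3/20*a_4 + 1/5*a_5 + 0*a_6
  a_4 = 1/5*a_1 + 1/20*a_2 + 9/20*a_3 + 1/20*a_4 + 1/10*a_5 + 3/20*a_6
  a_5 = 1/20*a_1 + 1/20*a_2 + 1/10*a_3 + 1/10*a_4 + 3/5*a_5 + 1/10*a_6

Substituting a_1 = 1 and a_6 = 0, rearrange to (I - Q) a = r where r[i] = P(i -> 1):
  [9/10, -1/20, -1/5, -1/20] . (a_2, a_3, a_4, a_5) = 3/20
  [-3/20, 19/20, -3/20, -1/5] . (a_2, a_3, a_4, a_5) = 9/20
  [-1/20, -9/20, 19/20, -1/10] . (a_2, a_3, a_4, a_5) = 1/5
  [-1/20, -1/10, -1/10, 2/5] . (a_2, a_3, a_4, a_5) = 1/20

Solving yields:
  a_2 = 3743/9898
  a_3 = 29409/39592
  a_4 = 25209/39592
  a_5 = 2925/5656

Starting state is 2, so the absorption probability is a_2 = 3743/9898.

Answer: 3743/9898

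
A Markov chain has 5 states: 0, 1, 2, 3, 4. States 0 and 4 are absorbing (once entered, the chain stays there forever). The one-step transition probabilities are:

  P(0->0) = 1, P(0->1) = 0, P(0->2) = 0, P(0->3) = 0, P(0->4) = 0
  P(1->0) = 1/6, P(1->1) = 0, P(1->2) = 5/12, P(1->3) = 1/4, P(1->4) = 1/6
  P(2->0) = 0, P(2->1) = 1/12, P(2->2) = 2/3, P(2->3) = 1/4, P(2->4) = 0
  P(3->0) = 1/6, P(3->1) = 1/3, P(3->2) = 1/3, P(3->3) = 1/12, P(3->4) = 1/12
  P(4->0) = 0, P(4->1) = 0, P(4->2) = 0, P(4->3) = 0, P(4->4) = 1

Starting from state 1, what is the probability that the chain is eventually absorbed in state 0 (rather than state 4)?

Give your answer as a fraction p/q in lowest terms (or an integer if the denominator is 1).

Let a_i = P(absorbed in 0 | start in state i).
Boundary conditions: a_0 = 1, a_4 = 0.
For each transient state i, a_i = sum_j P(i->j) * a_j:
  a_1 = 1/6*a_0 + 0*a_1 + 5/12*a_2 + 1/4*a_3 + 1/6*a_4
  a_2 = 0*a_0 + 1/12*a_1 + 2/3*a_2 + 1/4*a_3 + 0*a_4
  a_3 = 1/6*a_0 + 1/3*a_1 + 1/3*a_2 + 1/12*a_3 + 1/12*a_4

Substituting a_0 = 1 and a_4 = 0, rearrange to (I - Q) a = r where r[i] = P(i -> 0):
  [1, -5/12, -1/4] . (a_1, a_2, a_3) = 1/6
  [-1/12, 1/3, -1/4] . (a_1, a_2, a_3) = 0
  [-1/3, -1/3, 11/12] . (a_1, a_2, a_3) = 1/6

Solving yields:
  a_1 = 118/209
  a_2 = 124/209
  a_3 = 126/209

Starting state is 1, so the absorption probability is a_1 = 118/209.

Answer: 118/209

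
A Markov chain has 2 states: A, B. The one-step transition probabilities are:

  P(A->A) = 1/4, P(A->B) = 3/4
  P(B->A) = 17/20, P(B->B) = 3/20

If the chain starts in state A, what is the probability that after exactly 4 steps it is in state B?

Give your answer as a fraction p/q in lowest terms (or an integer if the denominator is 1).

Answer: 51/125

Derivation:
Computing P^4 by repeated multiplication:
P^1 =
  A: [1/4, 3/4]
  B: [17/20, 3/20]
P^2 =
  A: [7/10, 3/10]
  B: [17/50, 33/50]
P^3 =
  A: [43/100, 57/100]
  B: [323/500, 177/500]
P^4 =
  A: [74/125, 51/125]
  B: [289/625, 336/625]

(P^4)[A -> B] = 51/125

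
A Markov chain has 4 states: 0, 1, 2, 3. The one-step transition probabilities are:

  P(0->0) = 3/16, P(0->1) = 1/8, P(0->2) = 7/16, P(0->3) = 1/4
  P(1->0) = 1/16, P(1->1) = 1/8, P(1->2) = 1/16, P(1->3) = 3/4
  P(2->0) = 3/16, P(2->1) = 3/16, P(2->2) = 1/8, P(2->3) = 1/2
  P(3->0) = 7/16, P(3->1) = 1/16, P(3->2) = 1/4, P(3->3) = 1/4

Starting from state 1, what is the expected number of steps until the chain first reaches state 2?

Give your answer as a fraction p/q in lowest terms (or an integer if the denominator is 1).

Let h_i = expected steps to first reach 2 from state i.
Boundary: h_2 = 0.
First-step equations for the other states:
  h_0 = 1 + 3/16*h_0 + 1/8*h_1 + 7/16*h_2 + 1/4*h_3
  h_1 = 1 + 1/16*h_0 + 1/8*h_1 + 1/16*h_2 + 3/4*h_3
  h_3 = 1 + 7/16*h_0 + 1/16*h_1 + 1/4*h_2 + 1/4*h_3

Substituting h_2 = 0 and rearranging gives the linear system (I - Q) h = 1:
  [13/16, -1/8, -1/4] . (h_0, h_1, h_3) = 1
  [-1/16, 7/8, -3/4] . (h_0, h_1, h_3) = 1
  [-7/16, -1/16, 3/4] . (h_0, h_1, h_3) = 1

Solving yields:
  h_0 = 44/15
  h_1 = 64/15
  h_3 = 17/5

Starting state is 1, so the expected hitting time is h_1 = 64/15.

Answer: 64/15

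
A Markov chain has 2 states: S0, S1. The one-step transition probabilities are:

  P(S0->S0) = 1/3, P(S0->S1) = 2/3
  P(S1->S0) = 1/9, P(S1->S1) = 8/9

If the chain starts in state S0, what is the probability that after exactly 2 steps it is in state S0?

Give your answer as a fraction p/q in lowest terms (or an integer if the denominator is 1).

Computing P^2 by repeated multiplication:
P^1 =
  S0: [1/3, 2/3]
  S1: [1/9, 8/9]
P^2 =
  S0: [5/27, 22/27]
  S1: [11/81, 70/81]

(P^2)[S0 -> S0] = 5/27

Answer: 5/27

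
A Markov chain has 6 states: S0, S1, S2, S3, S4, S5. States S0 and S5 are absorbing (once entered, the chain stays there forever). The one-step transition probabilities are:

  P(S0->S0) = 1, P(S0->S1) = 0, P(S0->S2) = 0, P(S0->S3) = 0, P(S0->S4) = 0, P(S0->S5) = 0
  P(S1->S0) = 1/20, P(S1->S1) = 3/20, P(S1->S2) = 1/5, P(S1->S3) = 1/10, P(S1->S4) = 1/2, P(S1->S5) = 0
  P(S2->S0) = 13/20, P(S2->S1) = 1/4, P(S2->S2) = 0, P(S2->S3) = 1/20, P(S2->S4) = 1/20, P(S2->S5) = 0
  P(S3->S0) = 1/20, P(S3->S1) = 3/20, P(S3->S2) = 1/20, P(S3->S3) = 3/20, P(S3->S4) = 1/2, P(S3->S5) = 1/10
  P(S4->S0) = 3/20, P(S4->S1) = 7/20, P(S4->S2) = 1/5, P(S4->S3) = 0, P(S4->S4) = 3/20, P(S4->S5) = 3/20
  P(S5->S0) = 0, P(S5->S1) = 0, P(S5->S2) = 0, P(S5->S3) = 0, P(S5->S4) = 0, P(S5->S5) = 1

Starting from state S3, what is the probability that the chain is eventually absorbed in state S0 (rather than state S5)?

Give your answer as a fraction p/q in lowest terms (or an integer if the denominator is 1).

Let a_i = P(absorbed in S0 | start in state i).
Boundary conditions: a_S0 = 1, a_S5 = 0.
For each transient state i, a_i = sum_j P(i->j) * a_j:
  a_S1 = 1/20*a_S0 + 3/20*a_S1 + 1/5*a_S2 + 1/10*a_S3 + 1/2*a_S4 + 0*a_S5
  a_S2 = 13/20*a_S0 + 1/4*a_S1 + 0*a_S2 + 1/20*a_S3 + 1/20*a_S4 + 0*a_S5
  a_S3 = 1/20*a_S0 + 3/20*a_S1 + 1/20*a_S2 + 3/20*a_S3 + 1/2*a_S4 + 1/10*a_S5
  a_S4 = 3/20*a_S0 + 7/20*a_S1 + 1/5*a_S2 + 0*a_S3 + 3/20*a_S4 + 3/20*a_S5

Substituting a_S0 = 1 and a_S5 = 0, rearrange to (I - Q) a = r where r[i] = P(i -> S0):
  [17/20, -1/5, -1/10, -1/2] . (a_S1, a_S2, a_S3, a_S4) = 1/20
  [-1/4, 1, -1/20, -1/20] . (a_S1, a_S2, a_S3, a_S4) = 13/20
  [-3/20, -1/20, 17/20, -1/2] . (a_S1, a_S2, a_S3, a_S4) = 1/20
  [-7/20, -1/5, 0, 17/20] . (a_S1, a_S2, a_S3, a_S4) = 3/20

Solving yields:
  a_S1 = 223/291
  a_S2 = 10328/11349
  a_S3 = 836/1261
  a_S4 = 8014/11349

Starting state is S3, so the absorption probability is a_S3 = 836/1261.

Answer: 836/1261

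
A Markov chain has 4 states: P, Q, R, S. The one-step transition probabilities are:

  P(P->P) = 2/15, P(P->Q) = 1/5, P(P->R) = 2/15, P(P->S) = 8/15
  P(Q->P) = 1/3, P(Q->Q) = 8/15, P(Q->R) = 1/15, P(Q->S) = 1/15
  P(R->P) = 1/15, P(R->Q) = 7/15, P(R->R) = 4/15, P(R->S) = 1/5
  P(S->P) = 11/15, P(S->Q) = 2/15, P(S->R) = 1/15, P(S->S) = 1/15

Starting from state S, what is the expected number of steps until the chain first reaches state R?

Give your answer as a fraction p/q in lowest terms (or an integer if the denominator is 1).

Let h_i = expected steps to first reach R from state i.
Boundary: h_R = 0.
First-step equations for the other states:
  h_P = 1 + 2/15*h_P + 1/5*h_Q + 2/15*h_R + 8/15*h_S
  h_Q = 1 + 1/3*h_P + 8/15*h_Q + 1/15*h_R + 1/15*h_S
  h_S = 1 + 11/15*h_P + 2/15*h_Q + 1/15*h_R + 1/15*h_S

Substituting h_R = 0 and rearranging gives the linear system (I - Q) h = 1:
  [13/15, -1/5, -8/15] . (h_P, h_Q, h_S) = 1
  [-1/3, 7/15, -1/15] . (h_P, h_Q, h_S) = 1
  [-11/15, -2/15, 14/15] . (h_P, h_Q, h_S) = 1

Solving yields:
  h_P = 1065/103
  h_Q = 1140/103
  h_S = 1110/103

Starting state is S, so the expected hitting time is h_S = 1110/103.

Answer: 1110/103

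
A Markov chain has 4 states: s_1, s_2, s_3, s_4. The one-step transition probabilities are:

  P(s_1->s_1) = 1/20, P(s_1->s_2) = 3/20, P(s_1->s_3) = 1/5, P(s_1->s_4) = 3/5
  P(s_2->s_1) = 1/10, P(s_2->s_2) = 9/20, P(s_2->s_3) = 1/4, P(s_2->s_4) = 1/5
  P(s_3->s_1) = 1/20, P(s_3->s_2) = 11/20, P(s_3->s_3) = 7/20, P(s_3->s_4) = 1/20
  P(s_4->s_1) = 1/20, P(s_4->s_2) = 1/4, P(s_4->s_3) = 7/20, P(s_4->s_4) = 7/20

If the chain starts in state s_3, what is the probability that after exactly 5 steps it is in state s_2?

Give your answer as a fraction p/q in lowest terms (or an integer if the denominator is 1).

Answer: 4149/10000

Derivation:
Computing P^5 by repeated multiplication:
P^1 =
  s_1: [1/20, 3/20, 1/5, 3/5]
  s_2: [1/10, 9/20, 1/4, 1/5]
  s_3: [1/20, 11/20, 7/20, 1/20]
  s_4: [1/20, 1/4, 7/20, 7/20]
P^2 =
  s_1: [23/400, 67/200, 131/400, 7/25]
  s_2: [29/400, 81/200, 29/100, 93/400]
  s_3: [31/400, 23/50, 23/80, 7/40]
  s_4: [1/16, 2/5, 127/400, 11/50]
P^3 =
  s_1: [267/4000, 819/2000, 2463/8000, 1727/8000]
  s_2: [281/4000, 1643/4000, 2389/8000, 1763/8000]
  s_3: [73/1000, 841/2000, 2339/8000, 1713/8000]
  s_4: [7/100, 419/1000, 481/1600, 1683/8000]
P^4 =
  s_1: [2819/40000, 33407/80000, 23923/80000, 2129/10000]
  s_2: [5643/80000, 33177/80000, 23871/80000, 17309/80000]
  s_3: [2841/40000, 33161/80000, 297/1000, 17397/80000]
  s_4: [1419/20000, 33359/80000, 186/625, 17157/80000]
P^5 =
  s_1: [113407/1600000, 66589/160000, 29767/100000, 344431/1600000]
  s_2: [113177/1600000, 83081/200000, 476717/1600000, 172729/800000]
  s_3: [113161/1600000, 4149/10000, 59579/200000, 346367/1600000]
  s_4: [113359/1600000, 166233/400000, 238127/800000, 69091/320000]

(P^5)[s_3 -> s_2] = 4149/10000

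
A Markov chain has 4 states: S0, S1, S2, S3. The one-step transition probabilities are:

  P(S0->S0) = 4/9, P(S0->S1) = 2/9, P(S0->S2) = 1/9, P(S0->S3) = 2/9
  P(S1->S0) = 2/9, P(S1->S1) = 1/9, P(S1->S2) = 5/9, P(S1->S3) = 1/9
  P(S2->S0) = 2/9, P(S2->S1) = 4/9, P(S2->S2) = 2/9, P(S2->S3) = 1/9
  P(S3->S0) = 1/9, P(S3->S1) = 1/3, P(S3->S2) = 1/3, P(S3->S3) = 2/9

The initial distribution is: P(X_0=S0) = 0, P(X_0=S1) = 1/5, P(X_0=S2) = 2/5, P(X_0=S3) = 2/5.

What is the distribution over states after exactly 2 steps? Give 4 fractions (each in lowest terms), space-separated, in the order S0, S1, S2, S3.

Propagating the distribution step by step (d_{t+1} = d_t * P):
d_0 = (S0=0, S1=1/5, S2=2/5, S3=2/5)
  d_1[S0] = 0*4/9 + 1/5*2/9 + 2/5*2/9 + 2/5*1/9 = 8/45
  d_1[S1] = 0*2/9 + 1/5*1/9 + 2/5*4/9 + 2/5*1/3 = 1/3
  d_1[S2] = 0*1/9 + 1/5*5/9 + 2/5*2/9 + 2/5*1/3 = 1/3
  d_1[S3] = 0*2/9 + 1/5*1/9 + 2/5*1/9 + 2/5*2/9 = 7/45
d_1 = (S0=8/45, S1=1/3, S2=1/3, S3=7/45)
  d_2[S0] = 8/45*4/9 + 1/3*2/9 + 1/3*2/9 + 7/45*1/9 = 11/45
  d_2[S1] = 8/45*2/9 + 1/3*1/9 + 1/3*4/9 + 7/45*1/3 = 112/405
  d_2[S2] = 8/45*1/9 + 1/3*5/9 + 1/3*2/9 + 7/45*1/3 = 134/405
  d_2[S3] = 8/45*2/9 + 1/3*1/9 + 1/3*1/9 + 7/45*2/9 = 4/27
d_2 = (S0=11/45, S1=112/405, S2=134/405, S3=4/27)

Answer: 11/45 112/405 134/405 4/27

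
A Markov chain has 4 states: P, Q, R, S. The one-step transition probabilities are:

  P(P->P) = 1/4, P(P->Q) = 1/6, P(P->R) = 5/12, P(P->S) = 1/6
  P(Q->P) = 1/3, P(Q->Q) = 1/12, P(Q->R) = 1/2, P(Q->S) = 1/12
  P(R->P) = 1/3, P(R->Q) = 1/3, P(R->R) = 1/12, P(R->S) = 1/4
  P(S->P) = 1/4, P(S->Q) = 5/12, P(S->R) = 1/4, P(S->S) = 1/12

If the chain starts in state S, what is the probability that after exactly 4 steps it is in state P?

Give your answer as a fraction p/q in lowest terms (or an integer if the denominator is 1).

Computing P^4 by repeated multiplication:
P^1 =
  P: [1/4, 1/6, 5/12, 1/6]
  Q: [1/3, 1/12, 1/2, 1/12]
  R: [1/3, 1/3, 1/12, 1/4]
  S: [1/4, 5/12, 1/4, 1/12]
P^2 =
  P: [43/144, 19/72, 19/72, 25/144]
  Q: [43/144, 19/72, 35/144, 7/36]
  R: [41/144, 31/144, 3/8, 1/8]
  S: [11/36, 7/36, 17/48, 7/48]
P^3 =
  P: [127/432, 401/1728, 139/432, 263/1728]
  Q: [505/1728, 101/432, 281/864, 257/1728]
  R: [517/1728, 419/1728, 499/1728, 293/1728]
  S: [511/1728, 425/1728, 251/864, 145/864]
P^4 =
  P: [2047/6912, 413/1728, 233/768, 31/192]
  Q: [1025/3456, 1649/6912, 349/1152, 373/2304]
  R: [113/384, 91/384, 2159/6912, 1081/6912]
  S: [679/2304, 545/2304, 2159/6912, 1081/6912]

(P^4)[S -> P] = 679/2304

Answer: 679/2304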